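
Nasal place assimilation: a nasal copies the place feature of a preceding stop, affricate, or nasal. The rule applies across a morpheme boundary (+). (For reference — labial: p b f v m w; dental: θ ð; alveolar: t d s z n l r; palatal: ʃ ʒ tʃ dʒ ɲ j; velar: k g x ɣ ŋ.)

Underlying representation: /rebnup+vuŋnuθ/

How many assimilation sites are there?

/n/ after /b/ (labial) → [m]
/n/ after /ŋ/ (velar) → [ŋ]
2 segments change.

2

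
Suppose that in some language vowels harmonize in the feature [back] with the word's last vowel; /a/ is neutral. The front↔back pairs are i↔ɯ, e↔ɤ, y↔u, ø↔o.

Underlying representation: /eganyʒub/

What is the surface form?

[ɤganuʒub]

/e/ harmonizes with /u/ ([+back]) → [ɤ]
/y/ harmonizes with /u/ ([+back]) → [u]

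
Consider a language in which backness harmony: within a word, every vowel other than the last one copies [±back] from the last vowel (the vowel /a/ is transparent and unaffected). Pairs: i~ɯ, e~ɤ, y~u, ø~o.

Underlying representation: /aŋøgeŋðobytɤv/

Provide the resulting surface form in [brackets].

/ø/ harmonizes with /ɤ/ ([+back]) → [o]
/e/ harmonizes with /ɤ/ ([+back]) → [ɤ]
/y/ harmonizes with /ɤ/ ([+back]) → [u]

[aŋogɤŋðobutɤv]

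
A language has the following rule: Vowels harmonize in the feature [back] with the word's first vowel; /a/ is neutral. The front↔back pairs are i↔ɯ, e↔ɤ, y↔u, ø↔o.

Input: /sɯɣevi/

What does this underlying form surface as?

/e/ harmonizes with /ɯ/ ([+back]) → [ɤ]
/i/ harmonizes with /ɯ/ ([+back]) → [ɯ]

[sɯɣɤvɯ]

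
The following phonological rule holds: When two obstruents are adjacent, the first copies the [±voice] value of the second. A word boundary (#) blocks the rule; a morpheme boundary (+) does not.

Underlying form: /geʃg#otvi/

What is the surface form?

[geʒg#odvi]

/ʃ/ before /g/ (voiced) → [ʒ]
/t/ before /v/ (voiced) → [d]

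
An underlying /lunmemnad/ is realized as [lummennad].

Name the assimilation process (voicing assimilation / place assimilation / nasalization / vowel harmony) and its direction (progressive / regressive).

place assimilation, regressive

/n/→[m] /m/→[n].
Each target copies a feature from the following segment, so the direction is regressive.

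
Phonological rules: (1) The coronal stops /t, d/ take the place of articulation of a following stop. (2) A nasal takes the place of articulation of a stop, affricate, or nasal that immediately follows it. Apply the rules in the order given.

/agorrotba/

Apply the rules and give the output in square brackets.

Rule 1: /t/ before /b/ (labial) → [p]
After rule 1: agorropba
Rule 2: no segment meets the rule's conditions; no change.

[agorropba]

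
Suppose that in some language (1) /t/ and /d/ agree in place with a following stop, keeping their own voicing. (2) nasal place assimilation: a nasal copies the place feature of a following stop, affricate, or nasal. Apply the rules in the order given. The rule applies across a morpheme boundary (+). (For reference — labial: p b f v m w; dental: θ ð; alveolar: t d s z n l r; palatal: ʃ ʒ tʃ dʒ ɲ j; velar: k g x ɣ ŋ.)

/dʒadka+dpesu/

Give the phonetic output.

Rule 1: /d/ before /k/ (velar) → [g]
Rule 1: /d/ before /p/ (labial) → [b]
After rule 1: dʒagka+bpesu
Rule 2: no segment meets the rule's conditions; no change.

[dʒagka+bpesu]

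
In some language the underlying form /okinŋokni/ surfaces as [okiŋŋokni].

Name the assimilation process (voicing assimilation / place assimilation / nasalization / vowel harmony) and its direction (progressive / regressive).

/n/→[ŋ].
Each target copies a feature from the following segment, so the direction is regressive.

place assimilation, regressive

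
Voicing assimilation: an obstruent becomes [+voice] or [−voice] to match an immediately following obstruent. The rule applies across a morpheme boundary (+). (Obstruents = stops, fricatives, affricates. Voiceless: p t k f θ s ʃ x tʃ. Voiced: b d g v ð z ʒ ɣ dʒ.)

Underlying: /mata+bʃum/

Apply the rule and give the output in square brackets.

/b/ before /ʃ/ (voiceless) → [p]

[mata+pʃum]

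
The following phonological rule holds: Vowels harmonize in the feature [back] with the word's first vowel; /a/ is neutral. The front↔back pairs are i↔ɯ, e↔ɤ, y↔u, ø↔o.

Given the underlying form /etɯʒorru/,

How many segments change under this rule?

3

/ɯ/ harmonizes with /e/ ([-back]) → [i]
/o/ harmonizes with /e/ ([-back]) → [ø]
/u/ harmonizes with /e/ ([-back]) → [y]
3 segments change.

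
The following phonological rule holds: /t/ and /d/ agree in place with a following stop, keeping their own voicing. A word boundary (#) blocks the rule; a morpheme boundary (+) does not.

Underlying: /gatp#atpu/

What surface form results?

/t/ before /p/ (labial) → [p]
/t/ before /p/ (labial) → [p]

[gapp#appu]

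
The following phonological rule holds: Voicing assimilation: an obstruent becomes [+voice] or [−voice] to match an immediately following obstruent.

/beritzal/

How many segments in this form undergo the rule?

1

/t/ before /z/ (voiced) → [d]
1 segment changes.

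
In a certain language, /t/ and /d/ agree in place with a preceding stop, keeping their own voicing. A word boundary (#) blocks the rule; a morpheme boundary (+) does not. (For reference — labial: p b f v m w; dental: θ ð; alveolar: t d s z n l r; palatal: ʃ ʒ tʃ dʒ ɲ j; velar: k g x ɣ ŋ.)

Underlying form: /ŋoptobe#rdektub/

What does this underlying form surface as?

/t/ after /p/ (labial) → [p]
/t/ after /k/ (velar) → [k]

[ŋoppobe#rdekkub]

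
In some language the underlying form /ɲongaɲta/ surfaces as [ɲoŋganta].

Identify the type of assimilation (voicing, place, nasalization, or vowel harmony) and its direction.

place assimilation, regressive

/n/→[ŋ] /ɲ/→[n].
Each target copies a feature from the following segment, so the direction is regressive.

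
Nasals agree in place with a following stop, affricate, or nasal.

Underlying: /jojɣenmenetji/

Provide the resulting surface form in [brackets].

[jojɣemmenetji]

/n/ before /m/ (labial) → [m]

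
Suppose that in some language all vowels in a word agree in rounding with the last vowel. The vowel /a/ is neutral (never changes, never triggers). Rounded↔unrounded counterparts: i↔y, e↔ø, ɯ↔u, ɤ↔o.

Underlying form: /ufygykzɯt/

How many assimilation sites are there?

3

/u/ harmonizes with /ɯ/ ([-round]) → [ɯ]
/y/ harmonizes with /ɯ/ ([-round]) → [i]
/y/ harmonizes with /ɯ/ ([-round]) → [i]
3 segments change.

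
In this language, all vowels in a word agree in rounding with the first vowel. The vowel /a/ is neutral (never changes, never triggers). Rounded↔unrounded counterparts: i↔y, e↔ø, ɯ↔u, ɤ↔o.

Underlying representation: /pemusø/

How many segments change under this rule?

/u/ harmonizes with /e/ ([-round]) → [ɯ]
/ø/ harmonizes with /e/ ([-round]) → [e]
2 segments change.

2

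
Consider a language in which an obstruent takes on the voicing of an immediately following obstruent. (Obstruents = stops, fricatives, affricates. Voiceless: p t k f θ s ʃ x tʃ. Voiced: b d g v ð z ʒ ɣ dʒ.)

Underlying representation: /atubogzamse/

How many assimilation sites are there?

0

No segment meets the rule's conditions.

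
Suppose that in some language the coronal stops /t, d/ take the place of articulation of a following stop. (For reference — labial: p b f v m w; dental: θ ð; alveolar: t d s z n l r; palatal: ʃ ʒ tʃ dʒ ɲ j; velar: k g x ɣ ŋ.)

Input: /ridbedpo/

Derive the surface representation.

[ribbebpo]

/d/ before /b/ (labial) → [b]
/d/ before /p/ (labial) → [b]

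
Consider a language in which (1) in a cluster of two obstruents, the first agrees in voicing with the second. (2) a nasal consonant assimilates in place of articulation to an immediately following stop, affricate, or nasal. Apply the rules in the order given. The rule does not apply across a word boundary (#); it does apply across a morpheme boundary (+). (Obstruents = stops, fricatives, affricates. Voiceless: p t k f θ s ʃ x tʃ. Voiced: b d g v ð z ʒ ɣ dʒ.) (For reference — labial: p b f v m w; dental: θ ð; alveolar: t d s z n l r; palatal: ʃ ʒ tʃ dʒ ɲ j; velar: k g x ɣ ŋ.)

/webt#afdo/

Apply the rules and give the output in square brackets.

[wept#avdo]

Rule 1: /b/ before /t/ (voiceless) → [p]
Rule 1: /f/ before /d/ (voiced) → [v]
After rule 1: wept#avdo
Rule 2: no segment meets the rule's conditions; no change.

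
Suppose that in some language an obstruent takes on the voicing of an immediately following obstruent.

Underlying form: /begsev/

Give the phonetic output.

[beksev]

/g/ before /s/ (voiceless) → [k]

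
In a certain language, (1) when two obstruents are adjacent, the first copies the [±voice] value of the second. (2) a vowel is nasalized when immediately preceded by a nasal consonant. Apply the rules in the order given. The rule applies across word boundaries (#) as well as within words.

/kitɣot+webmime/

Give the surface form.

[kidɣot+webmĩmẽ]

Rule 1: /t/ before /ɣ/ (voiced) → [d]
After rule 1: kidɣot+webmime
Rule 2: /i/ after nasal /m/ → [ĩ]
Rule 2: /e/ after nasal /m/ → [ẽ]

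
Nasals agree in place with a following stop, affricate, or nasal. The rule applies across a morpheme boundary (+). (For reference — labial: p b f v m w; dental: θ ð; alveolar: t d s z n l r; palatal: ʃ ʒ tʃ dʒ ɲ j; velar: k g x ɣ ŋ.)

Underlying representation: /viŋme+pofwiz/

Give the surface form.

[vimme+pofwiz]

/ŋ/ before /m/ (labial) → [m]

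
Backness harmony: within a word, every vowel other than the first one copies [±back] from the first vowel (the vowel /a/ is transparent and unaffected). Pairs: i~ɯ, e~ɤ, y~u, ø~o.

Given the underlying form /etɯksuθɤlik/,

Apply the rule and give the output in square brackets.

[etiksyθelik]

/ɯ/ harmonizes with /e/ ([-back]) → [i]
/u/ harmonizes with /e/ ([-back]) → [y]
/ɤ/ harmonizes with /e/ ([-back]) → [e]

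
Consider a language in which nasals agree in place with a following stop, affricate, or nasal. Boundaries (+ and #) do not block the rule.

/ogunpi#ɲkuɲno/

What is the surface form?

[ogumpi#ŋkunno]

/n/ before /p/ (labial) → [m]
/ɲ/ before /k/ (velar) → [ŋ]
/ɲ/ before /n/ (alveolar) → [n]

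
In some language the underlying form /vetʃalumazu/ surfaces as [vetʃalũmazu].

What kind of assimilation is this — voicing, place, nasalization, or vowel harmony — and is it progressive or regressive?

nasalization, regressive

/u/→[ũ].
Each target copies a feature from the following segment, so the direction is regressive.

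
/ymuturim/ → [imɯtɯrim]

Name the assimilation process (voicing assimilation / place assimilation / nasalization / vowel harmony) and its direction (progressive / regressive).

/y/→[i] /u/→[ɯ] /u/→[ɯ].
Vowels agree with the last vowel, so the harmony is regressive.

vowel harmony, regressive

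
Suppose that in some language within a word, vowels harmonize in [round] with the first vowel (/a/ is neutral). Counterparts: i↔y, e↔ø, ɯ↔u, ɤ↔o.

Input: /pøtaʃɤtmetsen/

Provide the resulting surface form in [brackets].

/ɤ/ harmonizes with /ø/ ([+round]) → [o]
/e/ harmonizes with /ø/ ([+round]) → [ø]
/e/ harmonizes with /ø/ ([+round]) → [ø]

[pøtaʃotmøtsøn]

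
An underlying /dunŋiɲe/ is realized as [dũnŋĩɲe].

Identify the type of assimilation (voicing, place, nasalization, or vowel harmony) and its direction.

nasalization, regressive

/u/→[ũ] /i/→[ĩ].
Each target copies a feature from the following segment, so the direction is regressive.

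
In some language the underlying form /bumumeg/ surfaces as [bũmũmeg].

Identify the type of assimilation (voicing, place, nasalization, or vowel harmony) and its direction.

/u/→[ũ] /u/→[ũ].
Each target copies a feature from the following segment, so the direction is regressive.

nasalization, regressive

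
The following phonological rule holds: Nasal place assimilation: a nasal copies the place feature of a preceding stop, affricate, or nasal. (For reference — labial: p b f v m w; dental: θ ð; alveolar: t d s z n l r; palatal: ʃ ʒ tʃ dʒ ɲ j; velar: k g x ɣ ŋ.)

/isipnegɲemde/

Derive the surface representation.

[isipmegŋemde]

/n/ after /p/ (labial) → [m]
/ɲ/ after /g/ (velar) → [ŋ]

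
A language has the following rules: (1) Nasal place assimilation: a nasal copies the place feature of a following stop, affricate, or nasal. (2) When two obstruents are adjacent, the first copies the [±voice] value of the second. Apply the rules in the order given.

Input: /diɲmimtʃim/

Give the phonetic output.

[dimmiɲtʃim]

Rule 1: /ɲ/ before /m/ (labial) → [m]
Rule 1: /m/ before /tʃ/ (palatal) → [ɲ]
After rule 1: dimmiɲtʃim
Rule 2: no segment meets the rule's conditions; no change.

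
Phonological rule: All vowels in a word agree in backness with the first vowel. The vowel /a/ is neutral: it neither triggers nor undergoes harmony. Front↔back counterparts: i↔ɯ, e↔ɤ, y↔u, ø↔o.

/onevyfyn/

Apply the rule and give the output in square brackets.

[onɤvufun]

/e/ harmonizes with /o/ ([+back]) → [ɤ]
/y/ harmonizes with /o/ ([+back]) → [u]
/y/ harmonizes with /o/ ([+back]) → [u]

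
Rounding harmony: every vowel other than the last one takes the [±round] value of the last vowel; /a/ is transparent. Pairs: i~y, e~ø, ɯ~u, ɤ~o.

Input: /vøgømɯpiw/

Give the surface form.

[vegemɯpiw]

/ø/ harmonizes with /i/ ([-round]) → [e]
/ø/ harmonizes with /i/ ([-round]) → [e]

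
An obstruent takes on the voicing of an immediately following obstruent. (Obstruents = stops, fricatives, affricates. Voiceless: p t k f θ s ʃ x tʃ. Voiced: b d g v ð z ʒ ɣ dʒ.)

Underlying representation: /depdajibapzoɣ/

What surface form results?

[debdajibabzoɣ]

/p/ before /d/ (voiced) → [b]
/p/ before /z/ (voiced) → [b]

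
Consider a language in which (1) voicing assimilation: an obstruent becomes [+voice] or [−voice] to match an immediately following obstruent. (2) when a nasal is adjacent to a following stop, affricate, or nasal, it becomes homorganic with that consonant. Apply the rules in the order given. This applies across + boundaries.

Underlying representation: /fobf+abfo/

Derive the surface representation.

[fopf+apfo]

Rule 1: /b/ before /f/ (voiceless) → [p]
Rule 1: /b/ before /f/ (voiceless) → [p]
After rule 1: fopf+apfo
Rule 2: no segment meets the rule's conditions; no change.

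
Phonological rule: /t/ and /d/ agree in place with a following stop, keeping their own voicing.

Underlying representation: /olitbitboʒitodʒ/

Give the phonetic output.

[olipbipboʒitodʒ]

/t/ before /b/ (labial) → [p]
/t/ before /b/ (labial) → [p]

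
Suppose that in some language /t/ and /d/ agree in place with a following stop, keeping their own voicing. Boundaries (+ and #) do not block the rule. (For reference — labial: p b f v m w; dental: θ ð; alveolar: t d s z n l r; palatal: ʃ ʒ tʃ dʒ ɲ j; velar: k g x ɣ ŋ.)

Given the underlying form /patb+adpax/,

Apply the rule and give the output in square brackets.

/t/ before /b/ (labial) → [p]
/d/ before /p/ (labial) → [b]

[papb+abpax]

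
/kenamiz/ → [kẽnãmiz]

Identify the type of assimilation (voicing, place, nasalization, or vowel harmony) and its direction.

/e/→[ẽ] /a/→[ã].
Each target copies a feature from the following segment, so the direction is regressive.

nasalization, regressive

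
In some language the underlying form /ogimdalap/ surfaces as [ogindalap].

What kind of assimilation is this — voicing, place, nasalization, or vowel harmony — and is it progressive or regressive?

place assimilation, regressive

/m/→[n].
Each target copies a feature from the following segment, so the direction is regressive.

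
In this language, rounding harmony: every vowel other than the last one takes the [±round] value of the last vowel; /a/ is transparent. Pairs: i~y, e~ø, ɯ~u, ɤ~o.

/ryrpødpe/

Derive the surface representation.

/y/ harmonizes with /e/ ([-round]) → [i]
/ø/ harmonizes with /e/ ([-round]) → [e]

[rirpedpe]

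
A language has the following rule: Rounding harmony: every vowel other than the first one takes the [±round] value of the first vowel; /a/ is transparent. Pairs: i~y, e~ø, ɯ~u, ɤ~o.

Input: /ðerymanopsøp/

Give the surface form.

[ðerimanɤpsep]

/y/ harmonizes with /e/ ([-round]) → [i]
/o/ harmonizes with /e/ ([-round]) → [ɤ]
/ø/ harmonizes with /e/ ([-round]) → [e]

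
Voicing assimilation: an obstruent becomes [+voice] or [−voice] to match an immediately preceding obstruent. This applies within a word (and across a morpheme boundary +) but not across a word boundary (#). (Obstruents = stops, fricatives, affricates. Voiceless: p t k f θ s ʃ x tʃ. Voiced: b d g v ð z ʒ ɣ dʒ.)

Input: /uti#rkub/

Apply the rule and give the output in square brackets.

no segment meets the rule's conditions; no change.

[uti#rkub]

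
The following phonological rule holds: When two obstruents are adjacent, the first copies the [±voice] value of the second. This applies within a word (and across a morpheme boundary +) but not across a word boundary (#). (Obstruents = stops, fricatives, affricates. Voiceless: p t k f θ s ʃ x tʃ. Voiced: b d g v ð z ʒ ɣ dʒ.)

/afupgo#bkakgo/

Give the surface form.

/p/ before /g/ (voiced) → [b]
/b/ before /k/ (voiceless) → [p]
/k/ before /g/ (voiced) → [g]

[afubgo#pkaggo]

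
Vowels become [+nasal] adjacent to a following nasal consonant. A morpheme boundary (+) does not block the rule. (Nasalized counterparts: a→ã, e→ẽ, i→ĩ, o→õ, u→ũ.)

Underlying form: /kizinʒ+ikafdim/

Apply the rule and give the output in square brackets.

/i/ before nasal /n/ → [ĩ]
/i/ before nasal /m/ → [ĩ]

[kizĩnʒ+ikafdĩm]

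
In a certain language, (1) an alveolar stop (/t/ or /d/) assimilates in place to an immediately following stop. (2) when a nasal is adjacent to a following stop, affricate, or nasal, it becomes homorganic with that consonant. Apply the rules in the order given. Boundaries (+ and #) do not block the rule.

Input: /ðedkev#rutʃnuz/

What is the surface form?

Rule 1: /d/ before /k/ (velar) → [g]
After rule 1: ðegkev#rutʃnuz
Rule 2: no segment meets the rule's conditions; no change.

[ðegkev#rutʃnuz]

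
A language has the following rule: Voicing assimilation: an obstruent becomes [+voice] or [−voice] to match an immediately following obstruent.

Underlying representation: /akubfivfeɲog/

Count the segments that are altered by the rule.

/b/ before /f/ (voiceless) → [p]
/v/ before /f/ (voiceless) → [f]
2 segments change.

2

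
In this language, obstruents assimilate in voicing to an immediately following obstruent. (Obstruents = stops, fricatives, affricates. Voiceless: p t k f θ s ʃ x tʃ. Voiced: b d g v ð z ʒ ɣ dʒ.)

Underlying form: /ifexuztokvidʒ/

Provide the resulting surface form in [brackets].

[ifexustogvidʒ]

/z/ before /t/ (voiceless) → [s]
/k/ before /v/ (voiced) → [g]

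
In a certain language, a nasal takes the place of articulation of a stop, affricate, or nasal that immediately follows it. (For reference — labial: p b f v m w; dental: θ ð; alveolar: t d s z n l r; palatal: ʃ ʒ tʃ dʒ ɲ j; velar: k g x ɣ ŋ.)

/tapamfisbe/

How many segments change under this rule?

No segment meets the rule's conditions.

0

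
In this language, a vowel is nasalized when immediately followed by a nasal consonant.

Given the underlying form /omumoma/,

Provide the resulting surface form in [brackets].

/o/ before nasal /m/ → [õ]
/u/ before nasal /m/ → [ũ]
/o/ before nasal /m/ → [õ]

[õmũmõma]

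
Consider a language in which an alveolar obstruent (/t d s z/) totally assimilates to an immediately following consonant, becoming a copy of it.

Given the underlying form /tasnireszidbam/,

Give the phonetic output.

[tannirezzibbam]

/s/ before /n/ → [n] (total assimilation)
/s/ before /z/ → [z] (total assimilation)
/d/ before /b/ → [b] (total assimilation)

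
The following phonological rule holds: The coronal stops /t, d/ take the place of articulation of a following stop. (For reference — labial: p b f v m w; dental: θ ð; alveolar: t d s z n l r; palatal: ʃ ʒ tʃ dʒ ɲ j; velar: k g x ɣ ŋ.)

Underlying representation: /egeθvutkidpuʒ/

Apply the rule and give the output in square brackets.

/t/ before /k/ (velar) → [k]
/d/ before /p/ (labial) → [b]

[egeθvukkibpuʒ]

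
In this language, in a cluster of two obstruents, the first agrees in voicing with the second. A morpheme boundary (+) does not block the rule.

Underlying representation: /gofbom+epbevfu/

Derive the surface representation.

/f/ before /b/ (voiced) → [v]
/p/ before /b/ (voiced) → [b]
/v/ before /f/ (voiceless) → [f]

[govbom+ebbeffu]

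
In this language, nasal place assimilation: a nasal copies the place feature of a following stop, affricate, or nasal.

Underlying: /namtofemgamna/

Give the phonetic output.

/m/ before /t/ (alveolar) → [n]
/m/ before /g/ (velar) → [ŋ]
/m/ before /n/ (alveolar) → [n]

[nantofeŋganna]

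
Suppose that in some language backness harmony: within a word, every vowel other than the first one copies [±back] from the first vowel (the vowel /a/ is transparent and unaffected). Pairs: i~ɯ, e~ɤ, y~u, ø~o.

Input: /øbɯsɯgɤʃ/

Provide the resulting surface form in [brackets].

[øbisigeʃ]

/ɯ/ harmonizes with /ø/ ([-back]) → [i]
/ɯ/ harmonizes with /ø/ ([-back]) → [i]
/ɤ/ harmonizes with /ø/ ([-back]) → [e]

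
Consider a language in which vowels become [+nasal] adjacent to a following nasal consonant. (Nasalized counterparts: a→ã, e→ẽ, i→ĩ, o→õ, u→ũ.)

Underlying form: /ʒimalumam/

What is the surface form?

/i/ before nasal /m/ → [ĩ]
/u/ before nasal /m/ → [ũ]
/a/ before nasal /m/ → [ã]

[ʒĩmalũmãm]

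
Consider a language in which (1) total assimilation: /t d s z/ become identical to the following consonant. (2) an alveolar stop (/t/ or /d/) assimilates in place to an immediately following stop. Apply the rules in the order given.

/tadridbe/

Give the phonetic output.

[tarribbe]

Rule 1: /d/ before /r/ → [r] (total assimilation)
Rule 1: /d/ before /b/ → [b] (total assimilation)
After rule 1: tarribbe
Rule 2: no segment meets the rule's conditions; no change.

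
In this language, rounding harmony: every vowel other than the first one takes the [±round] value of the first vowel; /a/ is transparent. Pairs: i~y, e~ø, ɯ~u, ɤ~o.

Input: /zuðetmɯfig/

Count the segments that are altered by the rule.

/e/ harmonizes with /u/ ([+round]) → [ø]
/ɯ/ harmonizes with /u/ ([+round]) → [u]
/i/ harmonizes with /u/ ([+round]) → [y]
3 segments change.

3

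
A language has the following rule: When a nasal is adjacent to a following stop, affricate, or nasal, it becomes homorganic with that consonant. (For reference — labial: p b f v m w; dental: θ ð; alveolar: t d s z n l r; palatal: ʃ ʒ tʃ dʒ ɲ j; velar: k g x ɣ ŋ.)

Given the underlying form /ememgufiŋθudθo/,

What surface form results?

/m/ before /g/ (velar) → [ŋ]

[emeŋgufiŋθudθo]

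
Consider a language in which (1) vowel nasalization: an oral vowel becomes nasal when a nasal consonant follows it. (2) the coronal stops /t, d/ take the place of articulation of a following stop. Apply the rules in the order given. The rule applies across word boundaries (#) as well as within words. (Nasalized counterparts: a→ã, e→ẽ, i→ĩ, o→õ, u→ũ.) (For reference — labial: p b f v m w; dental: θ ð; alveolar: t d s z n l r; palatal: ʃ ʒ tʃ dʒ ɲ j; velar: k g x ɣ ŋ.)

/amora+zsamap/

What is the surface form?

Rule 1: /a/ before nasal /m/ → [ã]
Rule 1: /a/ before nasal /m/ → [ã]
After rule 1: ãmora+zsãmap
Rule 2: no segment meets the rule's conditions; no change.

[ãmora+zsãmap]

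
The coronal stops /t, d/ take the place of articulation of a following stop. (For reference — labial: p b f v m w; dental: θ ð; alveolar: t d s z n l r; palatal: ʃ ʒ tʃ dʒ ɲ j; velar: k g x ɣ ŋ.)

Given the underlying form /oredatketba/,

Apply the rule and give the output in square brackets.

[oredakkepba]

/t/ before /k/ (velar) → [k]
/t/ before /b/ (labial) → [p]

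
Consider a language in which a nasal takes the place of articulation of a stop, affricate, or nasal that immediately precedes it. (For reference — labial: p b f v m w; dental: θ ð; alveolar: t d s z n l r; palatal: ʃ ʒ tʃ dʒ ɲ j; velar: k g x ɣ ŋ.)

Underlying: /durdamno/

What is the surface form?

[durdammo]

/n/ after /m/ (labial) → [m]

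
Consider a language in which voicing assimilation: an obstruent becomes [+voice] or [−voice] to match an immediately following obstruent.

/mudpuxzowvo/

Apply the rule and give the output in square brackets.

[mutpuɣzowvo]

/d/ before /p/ (voiceless) → [t]
/x/ before /z/ (voiced) → [ɣ]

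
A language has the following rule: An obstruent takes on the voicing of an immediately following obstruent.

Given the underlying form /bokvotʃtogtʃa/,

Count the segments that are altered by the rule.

/k/ before /v/ (voiced) → [g]
/g/ before /tʃ/ (voiceless) → [k]
2 segments change.

2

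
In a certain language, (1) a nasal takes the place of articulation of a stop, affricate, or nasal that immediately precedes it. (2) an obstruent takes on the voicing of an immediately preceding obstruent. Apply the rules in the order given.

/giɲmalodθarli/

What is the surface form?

Rule 1: /m/ after /ɲ/ (palatal) → [ɲ]
After rule 1: giɲɲalodθarli
Rule 2: /θ/ after /d/ (voiced) → [ð]

[giɲɲalodðarli]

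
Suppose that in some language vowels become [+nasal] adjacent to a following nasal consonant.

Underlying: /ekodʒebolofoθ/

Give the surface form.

no segment meets the rule's conditions; no change.

[ekodʒebolofoθ]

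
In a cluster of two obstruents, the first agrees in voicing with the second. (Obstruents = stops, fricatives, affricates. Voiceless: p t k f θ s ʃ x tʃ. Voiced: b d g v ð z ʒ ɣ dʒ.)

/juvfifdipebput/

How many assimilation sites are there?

/v/ before /f/ (voiceless) → [f]
/f/ before /d/ (voiced) → [v]
/b/ before /p/ (voiceless) → [p]
3 segments change.

3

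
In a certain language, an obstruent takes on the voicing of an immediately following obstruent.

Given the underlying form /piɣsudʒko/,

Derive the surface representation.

[pixsutʃko]

/ɣ/ before /s/ (voiceless) → [x]
/dʒ/ before /k/ (voiceless) → [tʃ]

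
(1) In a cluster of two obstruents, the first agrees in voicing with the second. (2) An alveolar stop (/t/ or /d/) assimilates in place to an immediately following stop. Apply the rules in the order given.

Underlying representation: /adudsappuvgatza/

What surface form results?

[adutsappuvgadza]

Rule 1: /d/ before /s/ (voiceless) → [t]
Rule 1: /t/ before /z/ (voiced) → [d]
After rule 1: adutsappuvgadza
Rule 2: no segment meets the rule's conditions; no change.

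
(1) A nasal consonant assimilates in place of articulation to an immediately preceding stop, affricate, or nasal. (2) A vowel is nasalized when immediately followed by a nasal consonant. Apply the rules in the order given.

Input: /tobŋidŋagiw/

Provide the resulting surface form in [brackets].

[tobmidnagiw]

Rule 1: /ŋ/ after /b/ (labial) → [m]
Rule 1: /ŋ/ after /d/ (alveolar) → [n]
After rule 1: tobmidnagiw
Rule 2: no segment meets the rule's conditions; no change.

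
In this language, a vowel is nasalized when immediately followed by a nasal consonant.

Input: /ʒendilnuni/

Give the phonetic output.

/e/ before nasal /n/ → [ẽ]
/u/ before nasal /n/ → [ũ]

[ʒẽndilnũni]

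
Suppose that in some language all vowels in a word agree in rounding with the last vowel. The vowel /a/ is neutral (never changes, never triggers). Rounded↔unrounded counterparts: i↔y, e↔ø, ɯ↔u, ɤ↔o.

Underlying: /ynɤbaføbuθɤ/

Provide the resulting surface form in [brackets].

/y/ harmonizes with /ɤ/ ([-round]) → [i]
/ø/ harmonizes with /ɤ/ ([-round]) → [e]
/u/ harmonizes with /ɤ/ ([-round]) → [ɯ]

[inɤbafebɯθɤ]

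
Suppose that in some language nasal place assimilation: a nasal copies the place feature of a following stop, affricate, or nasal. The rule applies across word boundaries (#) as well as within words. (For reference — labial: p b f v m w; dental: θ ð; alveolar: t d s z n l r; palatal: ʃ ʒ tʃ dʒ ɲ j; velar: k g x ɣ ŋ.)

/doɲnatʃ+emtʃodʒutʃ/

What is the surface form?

/ɲ/ before /n/ (alveolar) → [n]
/m/ before /tʃ/ (palatal) → [ɲ]

[donnatʃ+eɲtʃodʒutʃ]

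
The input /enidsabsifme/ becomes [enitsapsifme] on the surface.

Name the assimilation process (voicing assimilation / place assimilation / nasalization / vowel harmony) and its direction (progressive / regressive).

/d/→[t] /b/→[p].
Each target copies a feature from the following segment, so the direction is regressive.

voicing assimilation, regressive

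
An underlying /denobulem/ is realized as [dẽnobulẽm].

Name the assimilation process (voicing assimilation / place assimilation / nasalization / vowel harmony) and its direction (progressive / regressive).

nasalization, regressive

/e/→[ẽ] /e/→[ẽ].
Each target copies a feature from the following segment, so the direction is regressive.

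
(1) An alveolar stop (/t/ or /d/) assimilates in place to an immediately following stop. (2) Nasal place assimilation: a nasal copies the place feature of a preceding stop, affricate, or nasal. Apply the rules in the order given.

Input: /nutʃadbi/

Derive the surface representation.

Rule 1: /d/ before /b/ (labial) → [b]
After rule 1: nutʃabbi
Rule 2: no segment meets the rule's conditions; no change.

[nutʃabbi]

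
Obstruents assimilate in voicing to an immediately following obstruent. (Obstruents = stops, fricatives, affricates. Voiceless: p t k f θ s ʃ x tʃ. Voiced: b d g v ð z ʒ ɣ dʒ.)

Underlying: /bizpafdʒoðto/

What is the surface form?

[bispavdʒoθto]

/z/ before /p/ (voiceless) → [s]
/f/ before /dʒ/ (voiced) → [v]
/ð/ before /t/ (voiceless) → [θ]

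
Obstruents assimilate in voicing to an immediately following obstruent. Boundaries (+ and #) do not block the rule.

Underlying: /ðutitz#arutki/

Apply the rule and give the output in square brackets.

/t/ before /z/ (voiced) → [d]

[ðutidz#arutki]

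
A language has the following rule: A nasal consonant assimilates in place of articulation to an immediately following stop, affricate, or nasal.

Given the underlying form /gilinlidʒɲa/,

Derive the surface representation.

no segment meets the rule's conditions; no change.

[gilinlidʒɲa]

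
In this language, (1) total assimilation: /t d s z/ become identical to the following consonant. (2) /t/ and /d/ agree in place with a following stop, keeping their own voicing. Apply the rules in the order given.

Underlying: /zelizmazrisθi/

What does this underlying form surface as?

[zelimmarriθθi]

Rule 1: /z/ before /m/ → [m] (total assimilation)
Rule 1: /z/ before /r/ → [r] (total assimilation)
Rule 1: /s/ before /θ/ → [θ] (total assimilation)
After rule 1: zelimmarriθθi
Rule 2: no segment meets the rule's conditions; no change.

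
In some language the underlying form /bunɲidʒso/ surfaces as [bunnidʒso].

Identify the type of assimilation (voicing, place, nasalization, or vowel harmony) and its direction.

place assimilation, progressive

/ɲ/→[n].
Each target copies a feature from the preceding segment, so the direction is progressive.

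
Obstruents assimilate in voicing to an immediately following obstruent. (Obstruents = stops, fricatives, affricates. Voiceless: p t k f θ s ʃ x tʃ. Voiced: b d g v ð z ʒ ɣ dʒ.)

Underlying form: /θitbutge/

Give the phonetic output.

[θidbudge]

/t/ before /b/ (voiced) → [d]
/t/ before /g/ (voiced) → [d]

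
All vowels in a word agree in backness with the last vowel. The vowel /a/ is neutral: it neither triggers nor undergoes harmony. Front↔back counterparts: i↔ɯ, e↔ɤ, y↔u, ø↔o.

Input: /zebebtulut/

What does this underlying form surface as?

[zɤbɤbtulut]

/e/ harmonizes with /u/ ([+back]) → [ɤ]
/e/ harmonizes with /u/ ([+back]) → [ɤ]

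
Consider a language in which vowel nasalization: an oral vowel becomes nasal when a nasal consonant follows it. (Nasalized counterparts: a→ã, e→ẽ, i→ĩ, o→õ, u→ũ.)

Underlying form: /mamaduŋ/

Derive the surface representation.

/a/ before nasal /m/ → [ã]
/u/ before nasal /ŋ/ → [ũ]

[mãmadũŋ]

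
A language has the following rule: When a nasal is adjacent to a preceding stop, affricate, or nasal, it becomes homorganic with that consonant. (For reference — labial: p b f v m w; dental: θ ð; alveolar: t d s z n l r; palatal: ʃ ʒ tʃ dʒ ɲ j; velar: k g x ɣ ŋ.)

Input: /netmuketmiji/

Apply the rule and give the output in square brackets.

/m/ after /t/ (alveolar) → [n]
/m/ after /t/ (alveolar) → [n]

[netnuketniji]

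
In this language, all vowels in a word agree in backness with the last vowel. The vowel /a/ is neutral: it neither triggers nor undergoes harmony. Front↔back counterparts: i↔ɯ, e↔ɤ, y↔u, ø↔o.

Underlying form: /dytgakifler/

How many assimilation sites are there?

No segment meets the rule's conditions.

0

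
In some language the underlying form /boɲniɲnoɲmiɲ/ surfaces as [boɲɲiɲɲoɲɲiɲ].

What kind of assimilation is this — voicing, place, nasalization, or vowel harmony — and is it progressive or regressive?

/n/→[ɲ] /n/→[ɲ] /m/→[ɲ].
Each target copies a feature from the preceding segment, so the direction is progressive.

place assimilation, progressive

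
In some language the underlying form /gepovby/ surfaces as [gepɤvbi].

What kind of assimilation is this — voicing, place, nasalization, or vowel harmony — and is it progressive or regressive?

/o/→[ɤ] /y/→[i].
Vowels agree with the first vowel, so the harmony is progressive.

vowel harmony, progressive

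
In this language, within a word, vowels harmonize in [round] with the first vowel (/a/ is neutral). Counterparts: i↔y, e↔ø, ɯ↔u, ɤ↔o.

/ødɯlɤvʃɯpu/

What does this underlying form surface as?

/ɯ/ harmonizes with /ø/ ([+round]) → [u]
/ɤ/ harmonizes with /ø/ ([+round]) → [o]
/ɯ/ harmonizes with /ø/ ([+round]) → [u]

[ødulovʃupu]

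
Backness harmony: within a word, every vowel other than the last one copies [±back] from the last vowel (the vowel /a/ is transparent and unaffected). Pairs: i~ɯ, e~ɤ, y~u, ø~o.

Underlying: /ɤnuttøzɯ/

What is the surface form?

/ø/ harmonizes with /ɯ/ ([+back]) → [o]

[ɤnuttozɯ]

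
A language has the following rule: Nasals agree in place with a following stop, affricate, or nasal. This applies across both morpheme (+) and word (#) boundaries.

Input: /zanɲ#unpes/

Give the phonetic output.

/n/ before /ɲ/ (palatal) → [ɲ]
/n/ before /p/ (labial) → [m]

[zaɲɲ#umpes]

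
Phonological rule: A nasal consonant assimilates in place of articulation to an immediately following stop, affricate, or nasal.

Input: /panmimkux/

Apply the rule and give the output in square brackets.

/n/ before /m/ (labial) → [m]
/m/ before /k/ (velar) → [ŋ]

[pammiŋkux]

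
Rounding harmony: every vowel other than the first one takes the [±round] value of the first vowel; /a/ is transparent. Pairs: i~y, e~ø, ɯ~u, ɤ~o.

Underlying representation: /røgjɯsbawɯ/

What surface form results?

/ɯ/ harmonizes with /ø/ ([+round]) → [u]
/ɯ/ harmonizes with /ø/ ([+round]) → [u]

[røgjusbawu]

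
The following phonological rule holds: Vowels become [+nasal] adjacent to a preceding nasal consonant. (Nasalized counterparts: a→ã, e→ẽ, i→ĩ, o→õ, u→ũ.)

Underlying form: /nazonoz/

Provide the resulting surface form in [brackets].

/a/ after nasal /n/ → [ã]
/o/ after nasal /n/ → [õ]

[nãzonõz]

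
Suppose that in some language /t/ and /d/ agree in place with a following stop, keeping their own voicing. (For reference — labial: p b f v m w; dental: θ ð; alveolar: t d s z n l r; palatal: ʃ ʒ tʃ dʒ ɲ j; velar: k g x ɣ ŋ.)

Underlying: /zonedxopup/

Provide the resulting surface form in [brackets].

[zonedxopup]

no segment meets the rule's conditions; no change.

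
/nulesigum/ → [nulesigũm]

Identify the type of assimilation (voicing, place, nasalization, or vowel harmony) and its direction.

nasalization, regressive

/u/→[ũ].
Each target copies a feature from the following segment, so the direction is regressive.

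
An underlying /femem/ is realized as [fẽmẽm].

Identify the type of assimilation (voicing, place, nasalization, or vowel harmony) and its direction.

/e/→[ẽ] /e/→[ẽ].
Each target copies a feature from the following segment, so the direction is regressive.

nasalization, regressive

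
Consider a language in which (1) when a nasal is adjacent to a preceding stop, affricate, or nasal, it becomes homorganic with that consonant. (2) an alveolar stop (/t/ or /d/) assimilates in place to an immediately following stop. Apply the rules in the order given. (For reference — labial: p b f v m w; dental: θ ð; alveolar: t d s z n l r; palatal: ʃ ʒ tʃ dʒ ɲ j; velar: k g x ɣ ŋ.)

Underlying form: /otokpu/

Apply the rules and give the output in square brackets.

[otokpu]

Rule 1: no segment meets the rule's conditions; no change.
After rule 1: otokpu
Rule 2: no segment meets the rule's conditions; no change.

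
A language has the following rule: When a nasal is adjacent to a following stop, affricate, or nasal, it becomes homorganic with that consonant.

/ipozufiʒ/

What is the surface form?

no segment meets the rule's conditions; no change.

[ipozufiʒ]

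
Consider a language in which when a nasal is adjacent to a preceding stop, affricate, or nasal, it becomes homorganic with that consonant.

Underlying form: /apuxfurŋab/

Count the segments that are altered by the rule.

No segment meets the rule's conditions.

0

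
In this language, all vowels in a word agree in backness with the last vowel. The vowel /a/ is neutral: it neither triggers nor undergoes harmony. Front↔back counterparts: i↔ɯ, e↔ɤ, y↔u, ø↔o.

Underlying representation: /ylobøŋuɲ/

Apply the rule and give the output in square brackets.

[uloboŋuɲ]

/y/ harmonizes with /u/ ([+back]) → [u]
/ø/ harmonizes with /u/ ([+back]) → [o]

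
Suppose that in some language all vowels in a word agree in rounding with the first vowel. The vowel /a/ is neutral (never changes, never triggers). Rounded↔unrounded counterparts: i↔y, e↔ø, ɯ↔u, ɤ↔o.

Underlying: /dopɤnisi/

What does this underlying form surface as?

[doponysy]

/ɤ/ harmonizes with /o/ ([+round]) → [o]
/i/ harmonizes with /o/ ([+round]) → [y]
/i/ harmonizes with /o/ ([+round]) → [y]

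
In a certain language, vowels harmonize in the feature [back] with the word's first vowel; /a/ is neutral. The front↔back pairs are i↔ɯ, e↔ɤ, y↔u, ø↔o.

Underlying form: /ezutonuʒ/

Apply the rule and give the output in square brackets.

[ezytønyʒ]

/u/ harmonizes with /e/ ([-back]) → [y]
/o/ harmonizes with /e/ ([-back]) → [ø]
/u/ harmonizes with /e/ ([-back]) → [y]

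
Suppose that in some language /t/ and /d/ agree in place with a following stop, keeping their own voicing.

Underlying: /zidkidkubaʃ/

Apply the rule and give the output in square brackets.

/d/ before /k/ (velar) → [g]
/d/ before /k/ (velar) → [g]

[zigkigkubaʃ]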